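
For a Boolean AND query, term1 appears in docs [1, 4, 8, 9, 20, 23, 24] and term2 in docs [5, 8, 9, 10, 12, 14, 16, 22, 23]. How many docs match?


Boolean AND: find intersection of posting lists
term1 docs: [1, 4, 8, 9, 20, 23, 24]
term2 docs: [5, 8, 9, 10, 12, 14, 16, 22, 23]
Intersection: [8, 9, 23]
|intersection| = 3

3


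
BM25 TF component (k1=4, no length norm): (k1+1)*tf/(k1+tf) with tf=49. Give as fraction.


BM25 TF component = (k1+1)*tf / (k1+tf)
k1 = 4, tf = 49
Numerator = (4+1)*49 = 245
Denominator = 4 + 49 = 53
= 245/53 = 245/53

245/53


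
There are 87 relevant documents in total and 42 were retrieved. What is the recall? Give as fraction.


Recall = retrieved_relevant / total_relevant
= 42 / 87
= 42 / (42 + 45)
= 14/29

14/29


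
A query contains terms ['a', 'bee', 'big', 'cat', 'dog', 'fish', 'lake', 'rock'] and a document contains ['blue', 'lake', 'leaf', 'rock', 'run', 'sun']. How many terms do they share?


Query terms: ['a', 'bee', 'big', 'cat', 'dog', 'fish', 'lake', 'rock']
Document terms: ['blue', 'lake', 'leaf', 'rock', 'run', 'sun']
Common terms: ['lake', 'rock']
Overlap count = 2

2


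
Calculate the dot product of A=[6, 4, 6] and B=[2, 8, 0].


Dot product = sum of element-wise products
A[0]*B[0] = 6*2 = 12
A[1]*B[1] = 4*8 = 32
A[2]*B[2] = 6*0 = 0
Sum = 12 + 32 + 0 = 44

44


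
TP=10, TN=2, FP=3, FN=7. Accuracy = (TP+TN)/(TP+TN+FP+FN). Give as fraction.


Accuracy = (TP + TN) / (TP + TN + FP + FN)
TP + TN = 10 + 2 = 12
Total = 10 + 2 + 3 + 7 = 22
Accuracy = 12 / 22 = 6/11

6/11


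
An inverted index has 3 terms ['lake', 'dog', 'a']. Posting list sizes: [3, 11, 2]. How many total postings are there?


Summing posting list sizes:
'lake': 3 postings
'dog': 11 postings
'a': 2 postings
Total = 3 + 11 + 2 = 16

16


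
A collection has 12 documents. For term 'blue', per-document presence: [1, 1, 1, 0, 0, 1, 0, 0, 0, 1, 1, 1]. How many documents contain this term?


Checking each document for 'blue':
Doc 1: present
Doc 2: present
Doc 3: present
Doc 4: absent
Doc 5: absent
Doc 6: present
Doc 7: absent
Doc 8: absent
Doc 9: absent
Doc 10: present
Doc 11: present
Doc 12: present
df = sum of presences = 1 + 1 + 1 + 0 + 0 + 1 + 0 + 0 + 0 + 1 + 1 + 1 = 7

7


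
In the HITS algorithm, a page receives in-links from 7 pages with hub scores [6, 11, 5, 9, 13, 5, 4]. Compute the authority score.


Authority = sum of hub scores of in-linkers
In-link 1: hub score = 6
In-link 2: hub score = 11
In-link 3: hub score = 5
In-link 4: hub score = 9
In-link 5: hub score = 13
In-link 6: hub score = 5
In-link 7: hub score = 4
Authority = 6 + 11 + 5 + 9 + 13 + 5 + 4 = 53

53


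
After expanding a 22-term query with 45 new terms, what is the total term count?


Original terms: 22
Expansion terms: 45
Total = 22 + 45 = 67

67


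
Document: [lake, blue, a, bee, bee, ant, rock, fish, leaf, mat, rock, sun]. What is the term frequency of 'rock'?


Document has 12 words
Scanning for 'rock':
Found at positions: [6, 10]
Count = 2

2


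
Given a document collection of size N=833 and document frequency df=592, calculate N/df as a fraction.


IDF ratio = N / df
= 833 / 592
= 833/592

833/592


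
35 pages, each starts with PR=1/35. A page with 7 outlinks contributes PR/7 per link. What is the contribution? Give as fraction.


Initial PR = 1/35 = 1/35
Outlinks = 7
Contribution per link = PR / outlinks
= 1/35 / 7
= 1/245

1/245


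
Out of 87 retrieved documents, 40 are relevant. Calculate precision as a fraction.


Precision = relevant_retrieved / total_retrieved
= 40 / 87
= 40 / (40 + 47)
= 40/87

40/87


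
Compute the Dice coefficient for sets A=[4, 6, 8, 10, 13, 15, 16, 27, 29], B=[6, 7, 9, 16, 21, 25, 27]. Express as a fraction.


A intersect B = [6, 16, 27]
|A intersect B| = 3
|A| = 9, |B| = 7
Dice = 2*3 / (9+7)
= 6 / 16 = 3/8

3/8


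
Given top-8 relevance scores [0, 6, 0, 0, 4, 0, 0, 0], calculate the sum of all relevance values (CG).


Cumulative Gain = sum of relevance scores
Position 1: rel=0, running sum=0
Position 2: rel=6, running sum=6
Position 3: rel=0, running sum=6
Position 4: rel=0, running sum=6
Position 5: rel=4, running sum=10
Position 6: rel=0, running sum=10
Position 7: rel=0, running sum=10
Position 8: rel=0, running sum=10
CG = 10

10


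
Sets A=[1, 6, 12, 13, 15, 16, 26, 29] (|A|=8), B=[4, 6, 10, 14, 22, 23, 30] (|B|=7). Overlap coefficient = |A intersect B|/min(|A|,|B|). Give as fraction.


A intersect B = [6]
|A intersect B| = 1
min(|A|, |B|) = min(8, 7) = 7
Overlap = 1 / 7 = 1/7

1/7


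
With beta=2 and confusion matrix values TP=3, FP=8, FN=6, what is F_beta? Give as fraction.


P = TP/(TP+FP) = 3/11 = 3/11
R = TP/(TP+FN) = 3/9 = 1/3
beta^2 = 2^2 = 4
(1 + beta^2) = 5
Numerator = (1+beta^2)*P*R = 5/11
Denominator = beta^2*P + R = 12/11 + 1/3 = 47/33
F_beta = 15/47

15/47


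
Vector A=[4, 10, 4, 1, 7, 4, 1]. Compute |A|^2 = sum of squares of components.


|A|^2 = sum of squared components
A[0]^2 = 4^2 = 16
A[1]^2 = 10^2 = 100
A[2]^2 = 4^2 = 16
A[3]^2 = 1^2 = 1
A[4]^2 = 7^2 = 49
A[5]^2 = 4^2 = 16
A[6]^2 = 1^2 = 1
Sum = 16 + 100 + 16 + 1 + 49 + 16 + 1 = 199

199


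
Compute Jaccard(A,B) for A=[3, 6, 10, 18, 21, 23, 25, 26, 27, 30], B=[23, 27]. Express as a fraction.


A intersect B = [23, 27]
|A intersect B| = 2
A union B = [3, 6, 10, 18, 21, 23, 25, 26, 27, 30]
|A union B| = 10
Jaccard = 2/10 = 1/5

1/5


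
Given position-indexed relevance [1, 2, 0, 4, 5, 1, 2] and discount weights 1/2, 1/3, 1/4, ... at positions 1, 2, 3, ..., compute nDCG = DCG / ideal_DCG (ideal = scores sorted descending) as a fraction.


Position discount weights w_i = 1/(i+1) for i=1..7:
Weights = [1/2, 1/3, 1/4, 1/5, 1/6, 1/7, 1/8]
Actual relevance: [1, 2, 0, 4, 5, 1, 2]
DCG = 1/2 + 2/3 + 0/4 + 4/5 + 5/6 + 1/7 + 2/8 = 447/140
Ideal relevance (sorted desc): [5, 4, 2, 2, 1, 1, 0]
Ideal DCG = 5/2 + 4/3 + 2/4 + 2/5 + 1/6 + 1/7 + 0/8 = 353/70
nDCG = DCG / ideal_DCG = 447/140 / 353/70 = 447/706

447/706


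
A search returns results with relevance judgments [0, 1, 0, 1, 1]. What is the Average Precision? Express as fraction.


Computing P@k for each relevant position:
Position 1: not relevant
Position 2: relevant, P@2 = 1/2 = 1/2
Position 3: not relevant
Position 4: relevant, P@4 = 2/4 = 1/2
Position 5: relevant, P@5 = 3/5 = 3/5
Sum of P@k = 1/2 + 1/2 + 3/5 = 8/5
AP = 8/5 / 3 = 8/15

8/15


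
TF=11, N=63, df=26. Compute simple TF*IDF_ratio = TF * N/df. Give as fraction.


TF * (N/df)
= 11 * (63/26)
= 11 * 63/26
= 693/26

693/26


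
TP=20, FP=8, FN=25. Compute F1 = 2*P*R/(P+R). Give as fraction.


F1 = 2 * P * R / (P + R)
P = TP/(TP+FP) = 20/28 = 5/7
R = TP/(TP+FN) = 20/45 = 4/9
2 * P * R = 2 * 5/7 * 4/9 = 40/63
P + R = 5/7 + 4/9 = 73/63
F1 = 40/63 / 73/63 = 40/73

40/73


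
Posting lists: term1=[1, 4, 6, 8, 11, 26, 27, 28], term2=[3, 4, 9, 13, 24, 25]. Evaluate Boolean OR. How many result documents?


Boolean OR: find union of posting lists
term1 docs: [1, 4, 6, 8, 11, 26, 27, 28]
term2 docs: [3, 4, 9, 13, 24, 25]
Union: [1, 3, 4, 6, 8, 9, 11, 13, 24, 25, 26, 27, 28]
|union| = 13

13


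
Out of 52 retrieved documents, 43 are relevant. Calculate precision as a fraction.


Precision = relevant_retrieved / total_retrieved
= 43 / 52
= 43 / (43 + 9)
= 43/52

43/52


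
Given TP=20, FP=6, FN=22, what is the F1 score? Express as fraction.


F1 = 2 * P * R / (P + R)
P = TP/(TP+FP) = 20/26 = 10/13
R = TP/(TP+FN) = 20/42 = 10/21
2 * P * R = 2 * 10/13 * 10/21 = 200/273
P + R = 10/13 + 10/21 = 340/273
F1 = 200/273 / 340/273 = 10/17

10/17


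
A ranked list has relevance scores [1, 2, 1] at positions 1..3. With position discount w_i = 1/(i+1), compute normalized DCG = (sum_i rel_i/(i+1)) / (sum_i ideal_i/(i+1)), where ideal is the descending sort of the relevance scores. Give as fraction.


Position discount weights w_i = 1/(i+1) for i=1..3:
Weights = [1/2, 1/3, 1/4]
Actual relevance: [1, 2, 1]
DCG = 1/2 + 2/3 + 1/4 = 17/12
Ideal relevance (sorted desc): [2, 1, 1]
Ideal DCG = 2/2 + 1/3 + 1/4 = 19/12
nDCG = DCG / ideal_DCG = 17/12 / 19/12 = 17/19

17/19


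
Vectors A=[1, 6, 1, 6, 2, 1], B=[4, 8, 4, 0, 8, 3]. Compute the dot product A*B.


Dot product = sum of element-wise products
A[0]*B[0] = 1*4 = 4
A[1]*B[1] = 6*8 = 48
A[2]*B[2] = 1*4 = 4
A[3]*B[3] = 6*0 = 0
A[4]*B[4] = 2*8 = 16
A[5]*B[5] = 1*3 = 3
Sum = 4 + 48 + 4 + 0 + 16 + 3 = 75

75


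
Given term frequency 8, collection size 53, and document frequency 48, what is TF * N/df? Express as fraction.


TF * (N/df)
= 8 * (53/48)
= 8 * 53/48
= 53/6

53/6


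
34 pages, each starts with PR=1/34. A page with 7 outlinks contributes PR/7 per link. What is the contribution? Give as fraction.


Initial PR = 1/34 = 1/34
Outlinks = 7
Contribution per link = PR / outlinks
= 1/34 / 7
= 1/238

1/238


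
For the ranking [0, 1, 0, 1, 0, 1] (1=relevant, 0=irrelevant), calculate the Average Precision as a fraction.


Computing P@k for each relevant position:
Position 1: not relevant
Position 2: relevant, P@2 = 1/2 = 1/2
Position 3: not relevant
Position 4: relevant, P@4 = 2/4 = 1/2
Position 5: not relevant
Position 6: relevant, P@6 = 3/6 = 1/2
Sum of P@k = 1/2 + 1/2 + 1/2 = 3/2
AP = 3/2 / 3 = 1/2

1/2


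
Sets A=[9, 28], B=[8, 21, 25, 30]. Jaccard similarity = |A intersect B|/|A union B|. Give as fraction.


A intersect B = []
|A intersect B| = 0
A union B = [8, 9, 21, 25, 28, 30]
|A union B| = 6
Jaccard = 0/6 = 0

0


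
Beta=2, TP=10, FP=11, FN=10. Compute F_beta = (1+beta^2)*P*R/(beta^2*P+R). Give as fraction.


P = TP/(TP+FP) = 10/21 = 10/21
R = TP/(TP+FN) = 10/20 = 1/2
beta^2 = 2^2 = 4
(1 + beta^2) = 5
Numerator = (1+beta^2)*P*R = 25/21
Denominator = beta^2*P + R = 40/21 + 1/2 = 101/42
F_beta = 50/101

50/101


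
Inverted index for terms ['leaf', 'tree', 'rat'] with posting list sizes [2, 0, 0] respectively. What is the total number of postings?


Summing posting list sizes:
'leaf': 2 postings
'tree': 0 postings
'rat': 0 postings
Total = 2 + 0 + 0 = 2

2


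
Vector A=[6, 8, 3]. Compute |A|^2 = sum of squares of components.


|A|^2 = sum of squared components
A[0]^2 = 6^2 = 36
A[1]^2 = 8^2 = 64
A[2]^2 = 3^2 = 9
Sum = 36 + 64 + 9 = 109

109


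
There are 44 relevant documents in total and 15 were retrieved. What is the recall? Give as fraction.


Recall = retrieved_relevant / total_relevant
= 15 / 44
= 15 / (15 + 29)
= 15/44

15/44


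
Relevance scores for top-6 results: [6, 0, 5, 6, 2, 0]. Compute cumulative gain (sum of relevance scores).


Cumulative Gain = sum of relevance scores
Position 1: rel=6, running sum=6
Position 2: rel=0, running sum=6
Position 3: rel=5, running sum=11
Position 4: rel=6, running sum=17
Position 5: rel=2, running sum=19
Position 6: rel=0, running sum=19
CG = 19

19


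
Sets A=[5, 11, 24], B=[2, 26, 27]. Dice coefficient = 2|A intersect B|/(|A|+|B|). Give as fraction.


A intersect B = []
|A intersect B| = 0
|A| = 3, |B| = 3
Dice = 2*0 / (3+3)
= 0 / 6 = 0

0


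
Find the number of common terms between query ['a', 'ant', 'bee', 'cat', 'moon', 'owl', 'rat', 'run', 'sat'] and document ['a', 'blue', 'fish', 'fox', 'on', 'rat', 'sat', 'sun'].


Query terms: ['a', 'ant', 'bee', 'cat', 'moon', 'owl', 'rat', 'run', 'sat']
Document terms: ['a', 'blue', 'fish', 'fox', 'on', 'rat', 'sat', 'sun']
Common terms: ['a', 'rat', 'sat']
Overlap count = 3

3


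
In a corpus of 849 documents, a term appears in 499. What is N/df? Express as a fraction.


IDF ratio = N / df
= 849 / 499
= 849/499

849/499


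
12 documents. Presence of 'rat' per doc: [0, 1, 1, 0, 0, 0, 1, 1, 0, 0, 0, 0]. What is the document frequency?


Checking each document for 'rat':
Doc 1: absent
Doc 2: present
Doc 3: present
Doc 4: absent
Doc 5: absent
Doc 6: absent
Doc 7: present
Doc 8: present
Doc 9: absent
Doc 10: absent
Doc 11: absent
Doc 12: absent
df = sum of presences = 0 + 1 + 1 + 0 + 0 + 0 + 1 + 1 + 0 + 0 + 0 + 0 = 4

4


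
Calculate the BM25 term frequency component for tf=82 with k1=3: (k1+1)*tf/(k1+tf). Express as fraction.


BM25 TF component = (k1+1)*tf / (k1+tf)
k1 = 3, tf = 82
Numerator = (3+1)*82 = 328
Denominator = 3 + 82 = 85
= 328/85 = 328/85

328/85


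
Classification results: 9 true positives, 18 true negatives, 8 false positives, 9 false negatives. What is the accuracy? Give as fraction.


Accuracy = (TP + TN) / (TP + TN + FP + FN)
TP + TN = 9 + 18 = 27
Total = 9 + 18 + 8 + 9 = 44
Accuracy = 27 / 44 = 27/44

27/44


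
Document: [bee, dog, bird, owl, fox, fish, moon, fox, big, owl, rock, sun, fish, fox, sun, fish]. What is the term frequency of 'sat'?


Document has 16 words
Scanning for 'sat':
Term not found in document
Count = 0

0


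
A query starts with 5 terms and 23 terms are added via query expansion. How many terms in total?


Original terms: 5
Expansion terms: 23
Total = 5 + 23 = 28

28


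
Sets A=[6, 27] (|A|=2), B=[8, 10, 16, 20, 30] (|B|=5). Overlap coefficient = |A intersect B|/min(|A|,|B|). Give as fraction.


A intersect B = []
|A intersect B| = 0
min(|A|, |B|) = min(2, 5) = 2
Overlap = 0 / 2 = 0

0


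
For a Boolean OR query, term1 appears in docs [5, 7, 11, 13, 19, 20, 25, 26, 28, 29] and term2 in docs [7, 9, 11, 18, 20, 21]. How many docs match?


Boolean OR: find union of posting lists
term1 docs: [5, 7, 11, 13, 19, 20, 25, 26, 28, 29]
term2 docs: [7, 9, 11, 18, 20, 21]
Union: [5, 7, 9, 11, 13, 18, 19, 20, 21, 25, 26, 28, 29]
|union| = 13

13


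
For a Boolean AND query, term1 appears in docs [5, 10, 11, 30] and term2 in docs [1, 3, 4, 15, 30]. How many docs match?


Boolean AND: find intersection of posting lists
term1 docs: [5, 10, 11, 30]
term2 docs: [1, 3, 4, 15, 30]
Intersection: [30]
|intersection| = 1

1


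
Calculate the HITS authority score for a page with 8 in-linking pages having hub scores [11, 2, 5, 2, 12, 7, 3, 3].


Authority = sum of hub scores of in-linkers
In-link 1: hub score = 11
In-link 2: hub score = 2
In-link 3: hub score = 5
In-link 4: hub score = 2
In-link 5: hub score = 12
In-link 6: hub score = 7
In-link 7: hub score = 3
In-link 8: hub score = 3
Authority = 11 + 2 + 5 + 2 + 12 + 7 + 3 + 3 = 45

45


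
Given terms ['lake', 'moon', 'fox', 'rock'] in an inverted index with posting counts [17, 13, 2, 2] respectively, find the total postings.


Summing posting list sizes:
'lake': 17 postings
'moon': 13 postings
'fox': 2 postings
'rock': 2 postings
Total = 17 + 13 + 2 + 2 = 34

34


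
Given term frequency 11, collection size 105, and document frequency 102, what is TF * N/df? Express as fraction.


TF * (N/df)
= 11 * (105/102)
= 11 * 35/34
= 385/34

385/34


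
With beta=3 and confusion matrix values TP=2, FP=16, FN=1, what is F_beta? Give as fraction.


P = TP/(TP+FP) = 2/18 = 1/9
R = TP/(TP+FN) = 2/3 = 2/3
beta^2 = 3^2 = 9
(1 + beta^2) = 10
Numerator = (1+beta^2)*P*R = 20/27
Denominator = beta^2*P + R = 1 + 2/3 = 5/3
F_beta = 4/9

4/9


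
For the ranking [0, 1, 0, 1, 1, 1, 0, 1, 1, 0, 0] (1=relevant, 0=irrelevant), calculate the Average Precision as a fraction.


Computing P@k for each relevant position:
Position 1: not relevant
Position 2: relevant, P@2 = 1/2 = 1/2
Position 3: not relevant
Position 4: relevant, P@4 = 2/4 = 1/2
Position 5: relevant, P@5 = 3/5 = 3/5
Position 6: relevant, P@6 = 4/6 = 2/3
Position 7: not relevant
Position 8: relevant, P@8 = 5/8 = 5/8
Position 9: relevant, P@9 = 6/9 = 2/3
Position 10: not relevant
Position 11: not relevant
Sum of P@k = 1/2 + 1/2 + 3/5 + 2/3 + 5/8 + 2/3 = 427/120
AP = 427/120 / 6 = 427/720

427/720


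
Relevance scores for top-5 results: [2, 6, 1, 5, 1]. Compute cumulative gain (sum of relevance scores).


Cumulative Gain = sum of relevance scores
Position 1: rel=2, running sum=2
Position 2: rel=6, running sum=8
Position 3: rel=1, running sum=9
Position 4: rel=5, running sum=14
Position 5: rel=1, running sum=15
CG = 15

15


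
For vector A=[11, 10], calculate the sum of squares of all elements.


|A|^2 = sum of squared components
A[0]^2 = 11^2 = 121
A[1]^2 = 10^2 = 100
Sum = 121 + 100 = 221

221


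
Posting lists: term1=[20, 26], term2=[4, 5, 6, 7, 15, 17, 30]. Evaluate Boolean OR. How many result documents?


Boolean OR: find union of posting lists
term1 docs: [20, 26]
term2 docs: [4, 5, 6, 7, 15, 17, 30]
Union: [4, 5, 6, 7, 15, 17, 20, 26, 30]
|union| = 9

9


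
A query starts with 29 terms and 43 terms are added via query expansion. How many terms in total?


Original terms: 29
Expansion terms: 43
Total = 29 + 43 = 72

72


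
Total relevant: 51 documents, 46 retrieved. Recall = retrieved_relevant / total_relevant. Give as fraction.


Recall = retrieved_relevant / total_relevant
= 46 / 51
= 46 / (46 + 5)
= 46/51

46/51


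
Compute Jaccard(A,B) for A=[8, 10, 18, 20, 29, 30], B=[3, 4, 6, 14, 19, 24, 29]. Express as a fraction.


A intersect B = [29]
|A intersect B| = 1
A union B = [3, 4, 6, 8, 10, 14, 18, 19, 20, 24, 29, 30]
|A union B| = 12
Jaccard = 1/12 = 1/12

1/12


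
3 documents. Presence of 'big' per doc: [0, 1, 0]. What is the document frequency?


Checking each document for 'big':
Doc 1: absent
Doc 2: present
Doc 3: absent
df = sum of presences = 0 + 1 + 0 = 1

1


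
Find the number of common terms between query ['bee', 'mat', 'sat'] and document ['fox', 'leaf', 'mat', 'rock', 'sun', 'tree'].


Query terms: ['bee', 'mat', 'sat']
Document terms: ['fox', 'leaf', 'mat', 'rock', 'sun', 'tree']
Common terms: ['mat']
Overlap count = 1

1


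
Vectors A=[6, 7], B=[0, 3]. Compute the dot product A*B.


Dot product = sum of element-wise products
A[0]*B[0] = 6*0 = 0
A[1]*B[1] = 7*3 = 21
Sum = 0 + 21 = 21

21


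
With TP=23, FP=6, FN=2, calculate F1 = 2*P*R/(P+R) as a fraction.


F1 = 2 * P * R / (P + R)
P = TP/(TP+FP) = 23/29 = 23/29
R = TP/(TP+FN) = 23/25 = 23/25
2 * P * R = 2 * 23/29 * 23/25 = 1058/725
P + R = 23/29 + 23/25 = 1242/725
F1 = 1058/725 / 1242/725 = 23/27

23/27


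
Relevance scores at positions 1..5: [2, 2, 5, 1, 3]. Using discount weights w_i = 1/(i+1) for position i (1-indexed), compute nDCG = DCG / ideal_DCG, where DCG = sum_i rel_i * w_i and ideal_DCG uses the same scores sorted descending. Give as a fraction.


Position discount weights w_i = 1/(i+1) for i=1..5:
Weights = [1/2, 1/3, 1/4, 1/5, 1/6]
Actual relevance: [2, 2, 5, 1, 3]
DCG = 2/2 + 2/3 + 5/4 + 1/5 + 3/6 = 217/60
Ideal relevance (sorted desc): [5, 3, 2, 2, 1]
Ideal DCG = 5/2 + 3/3 + 2/4 + 2/5 + 1/6 = 137/30
nDCG = DCG / ideal_DCG = 217/60 / 137/30 = 217/274

217/274


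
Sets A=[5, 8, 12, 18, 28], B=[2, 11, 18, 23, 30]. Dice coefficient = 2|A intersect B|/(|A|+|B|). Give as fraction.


A intersect B = [18]
|A intersect B| = 1
|A| = 5, |B| = 5
Dice = 2*1 / (5+5)
= 2 / 10 = 1/5

1/5


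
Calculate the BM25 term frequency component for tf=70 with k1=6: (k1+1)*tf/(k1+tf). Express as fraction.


BM25 TF component = (k1+1)*tf / (k1+tf)
k1 = 6, tf = 70
Numerator = (6+1)*70 = 490
Denominator = 6 + 70 = 76
= 490/76 = 245/38

245/38


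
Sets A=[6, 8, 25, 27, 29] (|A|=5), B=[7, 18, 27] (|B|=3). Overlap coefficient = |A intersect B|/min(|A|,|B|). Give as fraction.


A intersect B = [27]
|A intersect B| = 1
min(|A|, |B|) = min(5, 3) = 3
Overlap = 1 / 3 = 1/3

1/3


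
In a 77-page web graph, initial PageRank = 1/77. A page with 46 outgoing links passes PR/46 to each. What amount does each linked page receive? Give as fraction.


Initial PR = 1/77 = 1/77
Outlinks = 46
Contribution per link = PR / outlinks
= 1/77 / 46
= 1/3542

1/3542


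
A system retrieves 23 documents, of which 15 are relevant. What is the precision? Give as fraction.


Precision = relevant_retrieved / total_retrieved
= 15 / 23
= 15 / (15 + 8)
= 15/23

15/23


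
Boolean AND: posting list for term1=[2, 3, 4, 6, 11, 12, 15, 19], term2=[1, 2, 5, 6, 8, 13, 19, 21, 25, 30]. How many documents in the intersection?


Boolean AND: find intersection of posting lists
term1 docs: [2, 3, 4, 6, 11, 12, 15, 19]
term2 docs: [1, 2, 5, 6, 8, 13, 19, 21, 25, 30]
Intersection: [2, 6, 19]
|intersection| = 3

3


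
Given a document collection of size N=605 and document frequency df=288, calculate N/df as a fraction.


IDF ratio = N / df
= 605 / 288
= 605/288

605/288


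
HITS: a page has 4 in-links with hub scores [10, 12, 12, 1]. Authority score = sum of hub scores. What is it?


Authority = sum of hub scores of in-linkers
In-link 1: hub score = 10
In-link 2: hub score = 12
In-link 3: hub score = 12
In-link 4: hub score = 1
Authority = 10 + 12 + 12 + 1 = 35

35


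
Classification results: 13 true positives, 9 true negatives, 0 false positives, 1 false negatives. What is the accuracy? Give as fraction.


Accuracy = (TP + TN) / (TP + TN + FP + FN)
TP + TN = 13 + 9 = 22
Total = 13 + 9 + 0 + 1 = 23
Accuracy = 22 / 23 = 22/23

22/23


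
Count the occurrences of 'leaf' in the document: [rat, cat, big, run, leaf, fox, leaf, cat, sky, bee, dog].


Document has 11 words
Scanning for 'leaf':
Found at positions: [4, 6]
Count = 2

2


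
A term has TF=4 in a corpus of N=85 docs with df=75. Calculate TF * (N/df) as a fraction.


TF * (N/df)
= 4 * (85/75)
= 4 * 17/15
= 68/15

68/15


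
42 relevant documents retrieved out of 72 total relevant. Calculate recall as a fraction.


Recall = retrieved_relevant / total_relevant
= 42 / 72
= 42 / (42 + 30)
= 7/12

7/12


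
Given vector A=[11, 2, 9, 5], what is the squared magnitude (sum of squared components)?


|A|^2 = sum of squared components
A[0]^2 = 11^2 = 121
A[1]^2 = 2^2 = 4
A[2]^2 = 9^2 = 81
A[3]^2 = 5^2 = 25
Sum = 121 + 4 + 81 + 25 = 231

231


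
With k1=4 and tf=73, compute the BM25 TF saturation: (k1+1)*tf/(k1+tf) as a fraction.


BM25 TF component = (k1+1)*tf / (k1+tf)
k1 = 4, tf = 73
Numerator = (4+1)*73 = 365
Denominator = 4 + 73 = 77
= 365/77 = 365/77

365/77


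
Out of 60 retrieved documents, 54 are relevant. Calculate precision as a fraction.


Precision = relevant_retrieved / total_retrieved
= 54 / 60
= 54 / (54 + 6)
= 9/10

9/10


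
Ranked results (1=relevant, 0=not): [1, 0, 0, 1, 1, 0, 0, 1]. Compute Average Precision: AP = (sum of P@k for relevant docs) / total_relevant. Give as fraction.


Computing P@k for each relevant position:
Position 1: relevant, P@1 = 1/1 = 1
Position 2: not relevant
Position 3: not relevant
Position 4: relevant, P@4 = 2/4 = 1/2
Position 5: relevant, P@5 = 3/5 = 3/5
Position 6: not relevant
Position 7: not relevant
Position 8: relevant, P@8 = 4/8 = 1/2
Sum of P@k = 1 + 1/2 + 3/5 + 1/2 = 13/5
AP = 13/5 / 4 = 13/20

13/20


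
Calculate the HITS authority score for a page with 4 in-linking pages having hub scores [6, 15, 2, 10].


Authority = sum of hub scores of in-linkers
In-link 1: hub score = 6
In-link 2: hub score = 15
In-link 3: hub score = 2
In-link 4: hub score = 10
Authority = 6 + 15 + 2 + 10 = 33

33


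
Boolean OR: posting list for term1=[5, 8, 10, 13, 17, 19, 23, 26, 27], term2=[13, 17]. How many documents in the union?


Boolean OR: find union of posting lists
term1 docs: [5, 8, 10, 13, 17, 19, 23, 26, 27]
term2 docs: [13, 17]
Union: [5, 8, 10, 13, 17, 19, 23, 26, 27]
|union| = 9

9


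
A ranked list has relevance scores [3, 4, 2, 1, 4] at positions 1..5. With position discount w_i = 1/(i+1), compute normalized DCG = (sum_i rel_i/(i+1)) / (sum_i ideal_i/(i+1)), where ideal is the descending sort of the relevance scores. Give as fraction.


Position discount weights w_i = 1/(i+1) for i=1..5:
Weights = [1/2, 1/3, 1/4, 1/5, 1/6]
Actual relevance: [3, 4, 2, 1, 4]
DCG = 3/2 + 4/3 + 2/4 + 1/5 + 4/6 = 21/5
Ideal relevance (sorted desc): [4, 4, 3, 2, 1]
Ideal DCG = 4/2 + 4/3 + 3/4 + 2/5 + 1/6 = 93/20
nDCG = DCG / ideal_DCG = 21/5 / 93/20 = 28/31

28/31


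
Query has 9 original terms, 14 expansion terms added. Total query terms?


Original terms: 9
Expansion terms: 14
Total = 9 + 14 = 23

23


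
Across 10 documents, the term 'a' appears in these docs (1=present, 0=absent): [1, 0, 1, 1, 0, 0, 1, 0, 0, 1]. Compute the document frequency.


Checking each document for 'a':
Doc 1: present
Doc 2: absent
Doc 3: present
Doc 4: present
Doc 5: absent
Doc 6: absent
Doc 7: present
Doc 8: absent
Doc 9: absent
Doc 10: present
df = sum of presences = 1 + 0 + 1 + 1 + 0 + 0 + 1 + 0 + 0 + 1 = 5

5


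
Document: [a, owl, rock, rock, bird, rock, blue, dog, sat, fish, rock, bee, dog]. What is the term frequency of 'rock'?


Document has 13 words
Scanning for 'rock':
Found at positions: [2, 3, 5, 10]
Count = 4

4


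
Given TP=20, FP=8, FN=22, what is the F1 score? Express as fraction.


F1 = 2 * P * R / (P + R)
P = TP/(TP+FP) = 20/28 = 5/7
R = TP/(TP+FN) = 20/42 = 10/21
2 * P * R = 2 * 5/7 * 10/21 = 100/147
P + R = 5/7 + 10/21 = 25/21
F1 = 100/147 / 25/21 = 4/7

4/7


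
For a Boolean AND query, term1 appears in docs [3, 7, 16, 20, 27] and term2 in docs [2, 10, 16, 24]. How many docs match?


Boolean AND: find intersection of posting lists
term1 docs: [3, 7, 16, 20, 27]
term2 docs: [2, 10, 16, 24]
Intersection: [16]
|intersection| = 1

1


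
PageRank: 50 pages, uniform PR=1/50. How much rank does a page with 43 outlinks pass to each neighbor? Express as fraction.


Initial PR = 1/50 = 1/50
Outlinks = 43
Contribution per link = PR / outlinks
= 1/50 / 43
= 1/2150

1/2150


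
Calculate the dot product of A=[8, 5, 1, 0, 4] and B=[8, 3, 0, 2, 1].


Dot product = sum of element-wise products
A[0]*B[0] = 8*8 = 64
A[1]*B[1] = 5*3 = 15
A[2]*B[2] = 1*0 = 0
A[3]*B[3] = 0*2 = 0
A[4]*B[4] = 4*1 = 4
Sum = 64 + 15 + 0 + 0 + 4 = 83

83


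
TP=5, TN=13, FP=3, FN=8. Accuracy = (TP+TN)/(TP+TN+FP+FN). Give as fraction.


Accuracy = (TP + TN) / (TP + TN + FP + FN)
TP + TN = 5 + 13 = 18
Total = 5 + 13 + 3 + 8 = 29
Accuracy = 18 / 29 = 18/29

18/29


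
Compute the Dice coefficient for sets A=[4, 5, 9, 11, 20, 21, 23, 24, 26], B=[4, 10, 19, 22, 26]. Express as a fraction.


A intersect B = [4, 26]
|A intersect B| = 2
|A| = 9, |B| = 5
Dice = 2*2 / (9+5)
= 4 / 14 = 2/7

2/7


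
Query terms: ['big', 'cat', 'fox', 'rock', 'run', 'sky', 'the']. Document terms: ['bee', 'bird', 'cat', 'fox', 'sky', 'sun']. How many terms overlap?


Query terms: ['big', 'cat', 'fox', 'rock', 'run', 'sky', 'the']
Document terms: ['bee', 'bird', 'cat', 'fox', 'sky', 'sun']
Common terms: ['cat', 'fox', 'sky']
Overlap count = 3

3


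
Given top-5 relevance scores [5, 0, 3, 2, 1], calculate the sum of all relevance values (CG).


Cumulative Gain = sum of relevance scores
Position 1: rel=5, running sum=5
Position 2: rel=0, running sum=5
Position 3: rel=3, running sum=8
Position 4: rel=2, running sum=10
Position 5: rel=1, running sum=11
CG = 11

11


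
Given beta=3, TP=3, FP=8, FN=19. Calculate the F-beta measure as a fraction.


P = TP/(TP+FP) = 3/11 = 3/11
R = TP/(TP+FN) = 3/22 = 3/22
beta^2 = 3^2 = 9
(1 + beta^2) = 10
Numerator = (1+beta^2)*P*R = 45/121
Denominator = beta^2*P + R = 27/11 + 3/22 = 57/22
F_beta = 30/209

30/209


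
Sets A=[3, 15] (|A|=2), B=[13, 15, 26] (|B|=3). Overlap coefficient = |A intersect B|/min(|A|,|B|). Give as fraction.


A intersect B = [15]
|A intersect B| = 1
min(|A|, |B|) = min(2, 3) = 2
Overlap = 1 / 2 = 1/2

1/2


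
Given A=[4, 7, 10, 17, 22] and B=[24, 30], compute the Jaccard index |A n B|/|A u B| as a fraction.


A intersect B = []
|A intersect B| = 0
A union B = [4, 7, 10, 17, 22, 24, 30]
|A union B| = 7
Jaccard = 0/7 = 0

0


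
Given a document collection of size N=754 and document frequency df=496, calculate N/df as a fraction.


IDF ratio = N / df
= 754 / 496
= 377/248

377/248


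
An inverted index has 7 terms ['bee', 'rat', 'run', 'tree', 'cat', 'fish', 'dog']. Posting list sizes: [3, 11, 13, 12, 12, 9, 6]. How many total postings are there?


Summing posting list sizes:
'bee': 3 postings
'rat': 11 postings
'run': 13 postings
'tree': 12 postings
'cat': 12 postings
'fish': 9 postings
'dog': 6 postings
Total = 3 + 11 + 13 + 12 + 12 + 9 + 6 = 66

66


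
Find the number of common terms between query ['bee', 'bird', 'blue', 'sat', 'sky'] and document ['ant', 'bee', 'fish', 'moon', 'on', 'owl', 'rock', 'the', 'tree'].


Query terms: ['bee', 'bird', 'blue', 'sat', 'sky']
Document terms: ['ant', 'bee', 'fish', 'moon', 'on', 'owl', 'rock', 'the', 'tree']
Common terms: ['bee']
Overlap count = 1

1


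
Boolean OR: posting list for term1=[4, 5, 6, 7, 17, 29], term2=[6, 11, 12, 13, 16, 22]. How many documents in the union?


Boolean OR: find union of posting lists
term1 docs: [4, 5, 6, 7, 17, 29]
term2 docs: [6, 11, 12, 13, 16, 22]
Union: [4, 5, 6, 7, 11, 12, 13, 16, 17, 22, 29]
|union| = 11

11


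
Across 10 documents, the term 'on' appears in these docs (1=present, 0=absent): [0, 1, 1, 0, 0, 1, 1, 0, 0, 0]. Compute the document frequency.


Checking each document for 'on':
Doc 1: absent
Doc 2: present
Doc 3: present
Doc 4: absent
Doc 5: absent
Doc 6: present
Doc 7: present
Doc 8: absent
Doc 9: absent
Doc 10: absent
df = sum of presences = 0 + 1 + 1 + 0 + 0 + 1 + 1 + 0 + 0 + 0 = 4

4


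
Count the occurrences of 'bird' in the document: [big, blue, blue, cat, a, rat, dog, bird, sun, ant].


Document has 10 words
Scanning for 'bird':
Found at positions: [7]
Count = 1

1


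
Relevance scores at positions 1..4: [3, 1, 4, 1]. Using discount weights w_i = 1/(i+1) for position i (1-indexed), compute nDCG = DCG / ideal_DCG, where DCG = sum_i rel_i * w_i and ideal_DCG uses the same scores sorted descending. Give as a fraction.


Position discount weights w_i = 1/(i+1) for i=1..4:
Weights = [1/2, 1/3, 1/4, 1/5]
Actual relevance: [3, 1, 4, 1]
DCG = 3/2 + 1/3 + 4/4 + 1/5 = 91/30
Ideal relevance (sorted desc): [4, 3, 1, 1]
Ideal DCG = 4/2 + 3/3 + 1/4 + 1/5 = 69/20
nDCG = DCG / ideal_DCG = 91/30 / 69/20 = 182/207

182/207


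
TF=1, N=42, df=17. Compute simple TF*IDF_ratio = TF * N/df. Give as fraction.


TF * (N/df)
= 1 * (42/17)
= 1 * 42/17
= 42/17

42/17


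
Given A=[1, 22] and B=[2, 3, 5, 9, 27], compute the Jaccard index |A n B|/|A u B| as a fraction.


A intersect B = []
|A intersect B| = 0
A union B = [1, 2, 3, 5, 9, 22, 27]
|A union B| = 7
Jaccard = 0/7 = 0

0


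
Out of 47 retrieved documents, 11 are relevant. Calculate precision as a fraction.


Precision = relevant_retrieved / total_retrieved
= 11 / 47
= 11 / (11 + 36)
= 11/47

11/47


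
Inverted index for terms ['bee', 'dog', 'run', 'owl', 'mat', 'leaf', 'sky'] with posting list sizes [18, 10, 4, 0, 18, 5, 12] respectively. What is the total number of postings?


Summing posting list sizes:
'bee': 18 postings
'dog': 10 postings
'run': 4 postings
'owl': 0 postings
'mat': 18 postings
'leaf': 5 postings
'sky': 12 postings
Total = 18 + 10 + 4 + 0 + 18 + 5 + 12 = 67

67


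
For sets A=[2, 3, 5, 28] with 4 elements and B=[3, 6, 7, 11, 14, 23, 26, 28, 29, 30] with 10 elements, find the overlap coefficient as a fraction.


A intersect B = [3, 28]
|A intersect B| = 2
min(|A|, |B|) = min(4, 10) = 4
Overlap = 2 / 4 = 1/2

1/2


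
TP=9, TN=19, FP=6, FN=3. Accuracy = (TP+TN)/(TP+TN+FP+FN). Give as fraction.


Accuracy = (TP + TN) / (TP + TN + FP + FN)
TP + TN = 9 + 19 = 28
Total = 9 + 19 + 6 + 3 = 37
Accuracy = 28 / 37 = 28/37

28/37


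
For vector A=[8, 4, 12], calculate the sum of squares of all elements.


|A|^2 = sum of squared components
A[0]^2 = 8^2 = 64
A[1]^2 = 4^2 = 16
A[2]^2 = 12^2 = 144
Sum = 64 + 16 + 144 = 224

224


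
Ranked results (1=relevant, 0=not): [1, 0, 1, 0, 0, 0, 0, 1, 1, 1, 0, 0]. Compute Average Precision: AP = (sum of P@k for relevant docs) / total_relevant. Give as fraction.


Computing P@k for each relevant position:
Position 1: relevant, P@1 = 1/1 = 1
Position 2: not relevant
Position 3: relevant, P@3 = 2/3 = 2/3
Position 4: not relevant
Position 5: not relevant
Position 6: not relevant
Position 7: not relevant
Position 8: relevant, P@8 = 3/8 = 3/8
Position 9: relevant, P@9 = 4/9 = 4/9
Position 10: relevant, P@10 = 5/10 = 1/2
Position 11: not relevant
Position 12: not relevant
Sum of P@k = 1 + 2/3 + 3/8 + 4/9 + 1/2 = 215/72
AP = 215/72 / 5 = 43/72

43/72


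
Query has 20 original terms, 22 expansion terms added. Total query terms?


Original terms: 20
Expansion terms: 22
Total = 20 + 22 = 42

42


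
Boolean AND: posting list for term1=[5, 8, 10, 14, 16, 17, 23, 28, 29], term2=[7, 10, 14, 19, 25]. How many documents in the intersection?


Boolean AND: find intersection of posting lists
term1 docs: [5, 8, 10, 14, 16, 17, 23, 28, 29]
term2 docs: [7, 10, 14, 19, 25]
Intersection: [10, 14]
|intersection| = 2

2


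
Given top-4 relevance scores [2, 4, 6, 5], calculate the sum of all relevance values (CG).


Cumulative Gain = sum of relevance scores
Position 1: rel=2, running sum=2
Position 2: rel=4, running sum=6
Position 3: rel=6, running sum=12
Position 4: rel=5, running sum=17
CG = 17

17


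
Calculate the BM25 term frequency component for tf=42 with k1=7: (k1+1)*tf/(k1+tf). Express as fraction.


BM25 TF component = (k1+1)*tf / (k1+tf)
k1 = 7, tf = 42
Numerator = (7+1)*42 = 336
Denominator = 7 + 42 = 49
= 336/49 = 48/7

48/7


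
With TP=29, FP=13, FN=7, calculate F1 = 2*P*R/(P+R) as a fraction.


F1 = 2 * P * R / (P + R)
P = TP/(TP+FP) = 29/42 = 29/42
R = TP/(TP+FN) = 29/36 = 29/36
2 * P * R = 2 * 29/42 * 29/36 = 841/756
P + R = 29/42 + 29/36 = 377/252
F1 = 841/756 / 377/252 = 29/39

29/39


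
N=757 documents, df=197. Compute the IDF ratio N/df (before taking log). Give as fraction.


IDF ratio = N / df
= 757 / 197
= 757/197

757/197


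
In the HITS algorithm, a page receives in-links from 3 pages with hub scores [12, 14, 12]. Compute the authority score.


Authority = sum of hub scores of in-linkers
In-link 1: hub score = 12
In-link 2: hub score = 14
In-link 3: hub score = 12
Authority = 12 + 14 + 12 = 38

38


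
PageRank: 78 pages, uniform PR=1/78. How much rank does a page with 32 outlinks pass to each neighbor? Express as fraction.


Initial PR = 1/78 = 1/78
Outlinks = 32
Contribution per link = PR / outlinks
= 1/78 / 32
= 1/2496

1/2496


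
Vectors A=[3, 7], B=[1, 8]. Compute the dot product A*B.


Dot product = sum of element-wise products
A[0]*B[0] = 3*1 = 3
A[1]*B[1] = 7*8 = 56
Sum = 3 + 56 = 59

59


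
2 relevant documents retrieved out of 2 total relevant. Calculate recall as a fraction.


Recall = retrieved_relevant / total_relevant
= 2 / 2
= 2 / (2 + 0)
= 1

1


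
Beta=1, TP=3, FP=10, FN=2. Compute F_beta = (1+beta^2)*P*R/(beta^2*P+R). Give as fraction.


P = TP/(TP+FP) = 3/13 = 3/13
R = TP/(TP+FN) = 3/5 = 3/5
beta^2 = 1^2 = 1
(1 + beta^2) = 2
Numerator = (1+beta^2)*P*R = 18/65
Denominator = beta^2*P + R = 3/13 + 3/5 = 54/65
F_beta = 1/3

1/3


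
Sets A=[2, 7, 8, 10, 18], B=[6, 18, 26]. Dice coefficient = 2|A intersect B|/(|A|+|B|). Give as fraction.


A intersect B = [18]
|A intersect B| = 1
|A| = 5, |B| = 3
Dice = 2*1 / (5+3)
= 2 / 8 = 1/4

1/4


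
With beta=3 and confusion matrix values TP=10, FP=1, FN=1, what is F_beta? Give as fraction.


P = TP/(TP+FP) = 10/11 = 10/11
R = TP/(TP+FN) = 10/11 = 10/11
beta^2 = 3^2 = 9
(1 + beta^2) = 10
Numerator = (1+beta^2)*P*R = 1000/121
Denominator = beta^2*P + R = 90/11 + 10/11 = 100/11
F_beta = 10/11

10/11


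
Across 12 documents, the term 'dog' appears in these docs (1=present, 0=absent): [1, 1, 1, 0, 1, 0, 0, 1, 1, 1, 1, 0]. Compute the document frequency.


Checking each document for 'dog':
Doc 1: present
Doc 2: present
Doc 3: present
Doc 4: absent
Doc 5: present
Doc 6: absent
Doc 7: absent
Doc 8: present
Doc 9: present
Doc 10: present
Doc 11: present
Doc 12: absent
df = sum of presences = 1 + 1 + 1 + 0 + 1 + 0 + 0 + 1 + 1 + 1 + 1 + 0 = 8

8


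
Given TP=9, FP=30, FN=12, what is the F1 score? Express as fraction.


F1 = 2 * P * R / (P + R)
P = TP/(TP+FP) = 9/39 = 3/13
R = TP/(TP+FN) = 9/21 = 3/7
2 * P * R = 2 * 3/13 * 3/7 = 18/91
P + R = 3/13 + 3/7 = 60/91
F1 = 18/91 / 60/91 = 3/10

3/10


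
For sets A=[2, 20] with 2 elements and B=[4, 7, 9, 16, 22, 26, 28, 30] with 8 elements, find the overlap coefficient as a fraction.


A intersect B = []
|A intersect B| = 0
min(|A|, |B|) = min(2, 8) = 2
Overlap = 0 / 2 = 0

0


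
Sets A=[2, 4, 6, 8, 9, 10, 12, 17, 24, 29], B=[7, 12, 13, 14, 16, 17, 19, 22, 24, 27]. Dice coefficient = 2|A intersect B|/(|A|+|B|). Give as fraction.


A intersect B = [12, 17, 24]
|A intersect B| = 3
|A| = 10, |B| = 10
Dice = 2*3 / (10+10)
= 6 / 20 = 3/10

3/10


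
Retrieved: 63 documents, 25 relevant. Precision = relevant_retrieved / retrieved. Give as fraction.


Precision = relevant_retrieved / total_retrieved
= 25 / 63
= 25 / (25 + 38)
= 25/63

25/63


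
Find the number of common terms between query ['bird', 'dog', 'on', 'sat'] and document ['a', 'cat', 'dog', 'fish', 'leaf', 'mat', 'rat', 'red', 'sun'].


Query terms: ['bird', 'dog', 'on', 'sat']
Document terms: ['a', 'cat', 'dog', 'fish', 'leaf', 'mat', 'rat', 'red', 'sun']
Common terms: ['dog']
Overlap count = 1

1


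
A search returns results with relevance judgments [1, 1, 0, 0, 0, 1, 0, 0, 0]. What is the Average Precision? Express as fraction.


Computing P@k for each relevant position:
Position 1: relevant, P@1 = 1/1 = 1
Position 2: relevant, P@2 = 2/2 = 1
Position 3: not relevant
Position 4: not relevant
Position 5: not relevant
Position 6: relevant, P@6 = 3/6 = 1/2
Position 7: not relevant
Position 8: not relevant
Position 9: not relevant
Sum of P@k = 1 + 1 + 1/2 = 5/2
AP = 5/2 / 3 = 5/6

5/6


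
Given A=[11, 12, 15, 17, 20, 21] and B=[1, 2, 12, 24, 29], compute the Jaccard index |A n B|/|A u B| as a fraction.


A intersect B = [12]
|A intersect B| = 1
A union B = [1, 2, 11, 12, 15, 17, 20, 21, 24, 29]
|A union B| = 10
Jaccard = 1/10 = 1/10

1/10


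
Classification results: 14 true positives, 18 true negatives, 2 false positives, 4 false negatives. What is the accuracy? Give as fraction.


Accuracy = (TP + TN) / (TP + TN + FP + FN)
TP + TN = 14 + 18 = 32
Total = 14 + 18 + 2 + 4 = 38
Accuracy = 32 / 38 = 16/19

16/19


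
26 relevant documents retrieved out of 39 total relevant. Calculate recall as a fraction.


Recall = retrieved_relevant / total_relevant
= 26 / 39
= 26 / (26 + 13)
= 2/3

2/3


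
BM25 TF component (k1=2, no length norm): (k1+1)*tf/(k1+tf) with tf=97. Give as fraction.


BM25 TF component = (k1+1)*tf / (k1+tf)
k1 = 2, tf = 97
Numerator = (2+1)*97 = 291
Denominator = 2 + 97 = 99
= 291/99 = 97/33

97/33


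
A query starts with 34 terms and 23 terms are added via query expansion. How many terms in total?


Original terms: 34
Expansion terms: 23
Total = 34 + 23 = 57

57


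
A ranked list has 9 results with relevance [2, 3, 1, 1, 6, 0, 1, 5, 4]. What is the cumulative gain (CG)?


Cumulative Gain = sum of relevance scores
Position 1: rel=2, running sum=2
Position 2: rel=3, running sum=5
Position 3: rel=1, running sum=6
Position 4: rel=1, running sum=7
Position 5: rel=6, running sum=13
Position 6: rel=0, running sum=13
Position 7: rel=1, running sum=14
Position 8: rel=5, running sum=19
Position 9: rel=4, running sum=23
CG = 23

23


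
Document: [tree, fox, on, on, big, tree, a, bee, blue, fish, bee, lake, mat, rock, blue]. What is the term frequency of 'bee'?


Document has 15 words
Scanning for 'bee':
Found at positions: [7, 10]
Count = 2

2


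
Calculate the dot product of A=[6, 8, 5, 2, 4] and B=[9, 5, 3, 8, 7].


Dot product = sum of element-wise products
A[0]*B[0] = 6*9 = 54
A[1]*B[1] = 8*5 = 40
A[2]*B[2] = 5*3 = 15
A[3]*B[3] = 2*8 = 16
A[4]*B[4] = 4*7 = 28
Sum = 54 + 40 + 15 + 16 + 28 = 153

153


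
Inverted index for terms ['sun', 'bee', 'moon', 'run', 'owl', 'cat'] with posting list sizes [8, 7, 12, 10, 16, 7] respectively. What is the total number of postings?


Summing posting list sizes:
'sun': 8 postings
'bee': 7 postings
'moon': 12 postings
'run': 10 postings
'owl': 16 postings
'cat': 7 postings
Total = 8 + 7 + 12 + 10 + 16 + 7 = 60

60
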